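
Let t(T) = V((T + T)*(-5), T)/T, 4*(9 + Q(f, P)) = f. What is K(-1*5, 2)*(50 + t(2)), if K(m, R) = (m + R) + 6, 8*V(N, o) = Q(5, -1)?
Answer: 9507/64 ≈ 148.55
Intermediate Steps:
Q(f, P) = -9 + f/4
V(N, o) = -31/32 (V(N, o) = (-9 + (¼)*5)/8 = (-9 + 5/4)/8 = (⅛)*(-31/4) = -31/32)
K(m, R) = 6 + R + m (K(m, R) = (R + m) + 6 = 6 + R + m)
t(T) = -31/(32*T)
K(-1*5, 2)*(50 + t(2)) = (6 + 2 - 1*5)*(50 - 31/32/2) = (6 + 2 - 5)*(50 - 31/32*½) = 3*(50 - 31/64) = 3*(3169/64) = 9507/64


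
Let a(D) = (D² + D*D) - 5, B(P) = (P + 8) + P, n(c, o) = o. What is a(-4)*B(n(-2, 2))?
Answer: 324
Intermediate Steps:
B(P) = 8 + 2*P (B(P) = (8 + P) + P = 8 + 2*P)
a(D) = -5 + 2*D² (a(D) = (D² + D²) - 5 = 2*D² - 5 = -5 + 2*D²)
a(-4)*B(n(-2, 2)) = (-5 + 2*(-4)²)*(8 + 2*2) = (-5 + 2*16)*(8 + 4) = (-5 + 32)*12 = 27*12 = 324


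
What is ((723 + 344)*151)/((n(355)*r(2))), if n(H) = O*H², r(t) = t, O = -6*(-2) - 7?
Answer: 161117/1260250 ≈ 0.12785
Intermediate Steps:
O = 5 (O = 12 - 7 = 5)
n(H) = 5*H²
((723 + 344)*151)/((n(355)*r(2))) = ((723 + 344)*151)/(((5*355²)*2)) = (1067*151)/(((5*126025)*2)) = 161117/((630125*2)) = 161117/1260250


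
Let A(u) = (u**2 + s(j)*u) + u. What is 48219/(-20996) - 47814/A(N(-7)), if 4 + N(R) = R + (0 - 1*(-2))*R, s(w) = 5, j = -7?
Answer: -1026806769/9973100 ≈ -102.96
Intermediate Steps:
N(R) = -4 + 3*R (N(R) = -4 + (R + (0 - 1*(-2))*R) = -4 + (R + (0 + 2)*R) = -4 + (R + 2*R) = -4 + 3*R)
A(u) = u**2 + 6*u (A(u) = (u**2 + 5*u) + u = u**2 + 6*u)
48219/(-20996) - 47814/A(N(-7)) = 48219/(-20996) - 47814*1/((-4 + 3*(-7))*(6 + (-4 + 3*(-7)))) = 48219*(-1/20996) - 47814*1/((-4 - 21)*(6 + (-4 - 21))) = -48219/20996 - 47814*(-1/(25*(6 - 25))) = -48219/20996 - 47814/((-25*(-19))) = -48219/20996 - 47814/475 = -1026806769/9973100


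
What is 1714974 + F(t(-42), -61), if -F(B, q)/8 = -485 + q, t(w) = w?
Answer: 1719342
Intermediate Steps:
F(B, q) = 3880 - 8*q (F(B, q) = -8*(-485 + q) = 3880 - 8*q)
1714974 + F(t(-42), -61) = 1714974 + (3880 - 8*(-61)) = 1714974 + (3880 + 488) = 1714974 + 4368 = 1719342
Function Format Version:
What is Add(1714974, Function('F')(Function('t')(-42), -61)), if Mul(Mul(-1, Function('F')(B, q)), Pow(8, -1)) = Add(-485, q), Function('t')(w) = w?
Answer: 1719342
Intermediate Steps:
Function('F')(B, q) = Add(3880, Mul(-8, q)) (Function('F')(B, q) = Mul(-8, Add(-485, q)) = Add(3880, Mul(-8, q)))
Add(1714974, Function('F')(Function('t')(-42), -61)) = Add(1714974, Add(3880, Mul(-8, -61))) = Add(1714974, Add(3880, 488)) = Add(1714974, 4368) = 1719342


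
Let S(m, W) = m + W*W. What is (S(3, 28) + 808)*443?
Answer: 706585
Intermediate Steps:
S(m, W) = m + W²
(S(3, 28) + 808)*443 = ((3 + 28²) + 808)*443 = ((3 + 784) + 808)*443 = (787 + 808)*443 = 1595*443 = 706585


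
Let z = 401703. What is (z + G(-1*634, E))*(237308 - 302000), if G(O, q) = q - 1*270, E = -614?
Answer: -25929782748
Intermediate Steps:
G(O, q) = -270 + q (G(O, q) = q - 270 = -270 + q)
(z + G(-1*634, E))*(237308 - 302000) = (401703 + (-270 - 614))*(237308 - 302000) = (401703 - 884)*(-64692) = 400819*(-64692) = -25929782748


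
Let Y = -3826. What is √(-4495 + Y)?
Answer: I*√8321 ≈ 91.219*I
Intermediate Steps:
√(-4495 + Y) = √(-4495 - 3826) = √(-8321) = I*√8321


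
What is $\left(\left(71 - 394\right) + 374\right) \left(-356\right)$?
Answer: $-18156$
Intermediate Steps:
$\left(\left(71 - 394\right) + 374\right) \left(-356\right) = \left(-323 + 374\right) \left(-356\right) = 51 \left(-356\right) = -18156$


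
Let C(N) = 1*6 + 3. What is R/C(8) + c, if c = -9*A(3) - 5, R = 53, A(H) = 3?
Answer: -235/9 ≈ -26.111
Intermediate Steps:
C(N) = 9 (C(N) = 6 + 3 = 9)
c = -32 (c = -9*3 - 5 = -27 - 5 = -32)
R/C(8) + c = 53/9 - 32 = -235/9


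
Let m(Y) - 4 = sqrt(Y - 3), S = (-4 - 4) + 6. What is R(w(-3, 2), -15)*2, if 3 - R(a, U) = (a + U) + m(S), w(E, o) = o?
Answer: 24 - 2*I*sqrt(5) ≈ 24.0 - 4.4721*I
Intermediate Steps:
S = -2 (S = -8 + 6 = -2)
m(Y) = 4 + sqrt(-3 + Y) (m(Y) = 4 + sqrt(Y - 3) = 4 + sqrt(-3 + Y))
R(a, U) = -1 - U - a - I*sqrt(5) (R(a, U) = 3 - ((a + U) + (4 + sqrt(-3 - 2))) = 3 - ((U + a) + (4 + sqrt(-5))) = 3 - ((U + a) + (4 + I*sqrt(5))) = 3 - (4 + U + a + I*sqrt(5)) = 3 + (-4 - U - a - I*sqrt(5)) = -1 - U - a - I*sqrt(5))
R(w(-3, 2), -15)*2 = (-1 - 1*(-15) - 1*2 - I*sqrt(5))*2 = (-1 + 15 - 2 - I*sqrt(5))*2 = (12 - I*sqrt(5))*2 = 24 - 2*I*sqrt(5)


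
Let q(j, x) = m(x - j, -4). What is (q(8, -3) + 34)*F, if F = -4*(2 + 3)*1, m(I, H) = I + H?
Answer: -380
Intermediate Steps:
m(I, H) = H + I
q(j, x) = -4 + x - j (q(j, x) = -4 + (x - j) = -4 + x - j)
F = -20 (F = -4*5*1 = -20*1 = -20)
(q(8, -3) + 34)*F = ((-4 - 3 - 1*8) + 34)*(-20) = ((-4 - 3 - 8) + 34)*(-20) = (-15 + 34)*(-20) = 19*(-20) = -380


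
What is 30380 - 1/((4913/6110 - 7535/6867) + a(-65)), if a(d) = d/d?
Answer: 900910087210/29656091 ≈ 30379.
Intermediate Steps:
a(d) = 1
30380 - 1/((4913/6110 - 7535/6867) + a(-65)) = 30380 - 1/((4913/6110 - 7535/6867) + 1) = 30380 - 1/(-12301279/41957370 + 1) = 30380 - 1/29656091/41957370 = 30380 - 1*41957370/29656091 = 30380 - 41957370/29656091 = 900910087210/29656091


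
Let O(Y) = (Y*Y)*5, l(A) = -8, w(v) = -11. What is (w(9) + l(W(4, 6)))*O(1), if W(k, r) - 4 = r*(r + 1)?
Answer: -95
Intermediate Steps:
W(k, r) = 4 + r*(1 + r) (W(k, r) = 4 + r*(r + 1) = 4 + r*(1 + r))
O(Y) = 5*Y**2 (O(Y) = Y**2*5 = 5*Y**2)
(w(9) + l(W(4, 6)))*O(1) = (-11 - 8)*(5*1**2) = -95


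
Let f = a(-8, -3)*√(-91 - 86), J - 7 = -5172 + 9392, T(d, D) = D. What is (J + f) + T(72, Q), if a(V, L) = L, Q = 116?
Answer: 4343 - 3*I*√177 ≈ 4343.0 - 39.912*I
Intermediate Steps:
J = 4227 (J = 7 + (-5172 + 9392) = 7 + 4220 = 4227)
f = -3*I*√177 (f = -3*√(-91 - 86) = -3*I*√177 ≈ -39.912*I)
(J + f) + T(72, Q) = (4227 - 3*I*√177) + 116 = 4343 - 3*I*√177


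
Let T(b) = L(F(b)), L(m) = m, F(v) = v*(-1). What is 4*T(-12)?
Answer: 48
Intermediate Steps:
F(v) = -v
T(b) = -b
4*T(-12) = 4*(-1*(-12)) = 4*12 = 48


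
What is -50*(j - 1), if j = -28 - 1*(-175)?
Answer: -7300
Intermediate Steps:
j = 147 (j = -28 + 175 = 147)
-50*(j - 1) = -50*(147 - 1) = -50*146 = -7300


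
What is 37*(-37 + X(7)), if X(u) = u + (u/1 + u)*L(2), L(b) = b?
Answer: -74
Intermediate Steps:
X(u) = 5*u (X(u) = u + (u/1 + u)*2 = u + (u*1 + u)*2 = u + (u + u)*2 = u + (2*u)*2 = u + 4*u = 5*u)
37*(-37 + X(7)) = 37*(-37 + 5*7) = 37*(-37 + 35) = 37*(-2) = -74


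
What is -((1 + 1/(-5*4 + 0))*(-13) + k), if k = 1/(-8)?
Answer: 499/40 ≈ 12.475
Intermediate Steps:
k = -⅛ ≈ -0.12500
-((1 + 1/(-5*4 + 0))*(-13) + k) = -((1 + 1/(-5*4 + 0))*(-13) - ⅛) = -((1 + 1/(-20 + 0))*(-13) - ⅛) = -((1 + 1/(-20))*(-13) - ⅛) = -((1 - 1/20)*(-13) - ⅛) = -((19/20)*(-13) - ⅛) = -(-247/20 - ⅛) = -1*(-499/40) = 499/40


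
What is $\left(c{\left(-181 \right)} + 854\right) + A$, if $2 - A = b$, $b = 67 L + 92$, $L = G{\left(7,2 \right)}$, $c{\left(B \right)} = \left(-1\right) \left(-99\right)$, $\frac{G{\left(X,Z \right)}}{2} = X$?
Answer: $-75$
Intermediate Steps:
$G{\left(X,Z \right)} = 2 X$
$c{\left(B \right)} = 99$
$L = 14$ ($L = 2 \cdot 7 = 14$)
$b = 1030$ ($b = 67 \cdot 14 + 92 = 938 + 92 = 1030$)
$A = -1028$ ($A = 2 - 1030 = -1028$)
$\left(c{\left(-181 \right)} + 854\right) + A = \left(99 + 854\right) - 1028 = 953 - 1028 = -75$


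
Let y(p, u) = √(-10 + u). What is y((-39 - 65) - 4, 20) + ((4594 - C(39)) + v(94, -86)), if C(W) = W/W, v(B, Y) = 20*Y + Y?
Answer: 2787 + √10 ≈ 2790.2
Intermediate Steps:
v(B, Y) = 21*Y
C(W) = 1
y((-39 - 65) - 4, 20) + ((4594 - C(39)) + v(94, -86)) = √(-10 + 20) + ((4594 - 1*1) + 21*(-86)) = √10 + ((4594 - 1) - 1806) = √10 + (4593 - 1806) = √10 + 2787 = 2787 + √10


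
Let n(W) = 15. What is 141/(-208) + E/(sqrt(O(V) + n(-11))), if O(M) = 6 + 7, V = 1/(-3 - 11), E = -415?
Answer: -141/208 - 415*sqrt(7)/14 ≈ -79.105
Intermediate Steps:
V = -1/14 (V = 1/(-14) = -1/14 ≈ -0.071429)
O(M) = 13
141/(-208) + E/(sqrt(O(V) + n(-11))) = 141/(-208) - 415/sqrt(13 + 15) = 141*(-1/208) - 415*sqrt(7)/14 = -141/208 - 415*sqrt(7)/14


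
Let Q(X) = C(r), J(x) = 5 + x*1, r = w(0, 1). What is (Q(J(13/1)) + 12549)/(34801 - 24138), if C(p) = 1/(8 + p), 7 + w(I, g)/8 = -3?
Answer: 903527/767736 ≈ 1.1769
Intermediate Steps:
w(I, g) = -80 (w(I, g) = -56 + 8*(-3) = -56 - 24 = -80)
r = -80
J(x) = 5 + x
Q(X) = -1/72 (Q(X) = 1/(8 - 80) = 1/(-72) = -1/72)
(Q(J(13/1)) + 12549)/(34801 - 24138) = (-1/72 + 12549)/(34801 - 24138) = (903527/72)/10663 = (903527/72)*(1/10663) = 903527/767736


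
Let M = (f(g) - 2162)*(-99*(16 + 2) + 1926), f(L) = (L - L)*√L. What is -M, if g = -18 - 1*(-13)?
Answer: 311328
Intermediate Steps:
g = -5 (g = -18 + 13 = -5)
f(L) = 0 (f(L) = 0*√L = 0)
M = -311328 (M = (0 - 2162)*(-99*(16 + 2) + 1926) = -2162*(-99*18 + 1926) = -2162*(-1782 + 1926) = -2162*144 = -311328)
-M = -1*(-311328) = 311328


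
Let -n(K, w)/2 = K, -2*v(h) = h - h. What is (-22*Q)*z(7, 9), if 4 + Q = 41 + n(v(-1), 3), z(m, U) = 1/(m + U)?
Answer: -407/8 ≈ -50.875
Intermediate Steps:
v(h) = 0 (v(h) = -(h - h)/2 = -½*0 = 0)
z(m, U) = 1/(U + m)
n(K, w) = -2*K
Q = 37 (Q = -4 + (41 - 2*0) = -4 + (41 + 0) = -4 + 41 = 37)
(-22*Q)*z(7, 9) = (-22*37)/(9 + 7) = -814/16 = -814*1/16 = -407/8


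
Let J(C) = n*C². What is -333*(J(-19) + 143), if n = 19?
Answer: -2331666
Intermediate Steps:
J(C) = 19*C²
-333*(J(-19) + 143) = -333*(19*(-19)² + 143) = -333*(19*361 + 143) = -333*(6859 + 143) = -333*7002 = -2331666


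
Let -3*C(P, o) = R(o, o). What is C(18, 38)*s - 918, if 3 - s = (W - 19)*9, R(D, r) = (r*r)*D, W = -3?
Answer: -3677342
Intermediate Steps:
R(D, r) = D*r² (R(D, r) = r²*D = D*r²)
C(P, o) = -o³/3 (C(P, o) = -o*o²/3 = -o³/3)
s = 201 (s = 3 - (-3 - 19)*9 = 3 - (-22)*9 = 3 - 1*(-198) = 3 + 198 = 201)
C(18, 38)*s - 918 = -⅓*38³*201 - 918 = -⅓*54872*201 - 918 = -54872/3*201 - 918 = -3676424 - 918 = -3677342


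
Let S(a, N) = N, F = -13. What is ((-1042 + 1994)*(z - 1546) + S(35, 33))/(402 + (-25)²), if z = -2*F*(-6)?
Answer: -1620271/1027 ≈ -1577.7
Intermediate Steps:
z = -156 (z = -2*(-13)*(-6) = 26*(-6) = -156)
((-1042 + 1994)*(z - 1546) + S(35, 33))/(402 + (-25)²) = ((-1042 + 1994)*(-156 - 1546) + 33)/(402 + (-25)²) = (952*(-1702) + 33)/(402 + 625) = (-1620304 + 33)/1027 = -1620271*1/1027 = -1620271/1027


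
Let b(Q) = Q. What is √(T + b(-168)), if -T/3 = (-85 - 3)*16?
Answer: 26*√6 ≈ 63.687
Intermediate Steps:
T = 4224 (T = -3*(-85 - 3)*16 = -(-264)*16 = -3*(-1408) = 4224)
√(T + b(-168)) = √(4224 - 168) = √4056 = 26*√6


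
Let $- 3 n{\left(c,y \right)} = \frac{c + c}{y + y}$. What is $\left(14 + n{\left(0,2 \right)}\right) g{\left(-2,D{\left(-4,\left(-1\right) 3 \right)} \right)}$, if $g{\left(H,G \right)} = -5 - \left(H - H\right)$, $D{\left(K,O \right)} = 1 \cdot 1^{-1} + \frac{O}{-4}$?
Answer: $-70$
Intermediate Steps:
$n{\left(c,y \right)} = - \frac{c}{3 y}$ ($n{\left(c,y \right)} = - \frac{\left(c + c\right) \frac{1}{y + y}}{3} = - \frac{2 c \frac{1}{2 y}}{3} = - \frac{c \frac{1}{y}}{3} = - \frac{c}{3 y}$)
$D{\left(K,O \right)} = 1 - \frac{O}{4}$ ($D{\left(K,O \right)} = 1 \cdot 1 + O \left(- \frac{1}{4}\right) = 1 - \frac{O}{4}$)
$g{\left(H,G \right)} = -5$ ($g{\left(H,G \right)} = -5 - 0 = -5 + 0 = -5$)
$\left(14 + n{\left(0,2 \right)}\right) g{\left(-2,D{\left(-4,\left(-1\right) 3 \right)} \right)} = \left(14 - \frac{0}{2}\right) \left(-5\right) = \left(14 - 0 \cdot \frac{1}{2}\right) \left(-5\right) = \left(14 + 0\right) \left(-5\right) = 14 \left(-5\right) = -70$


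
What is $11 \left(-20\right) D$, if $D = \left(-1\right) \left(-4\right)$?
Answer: $-880$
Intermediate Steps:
$D = 4$
$11 \left(-20\right) D = 11 \left(-20\right) 4 = \left(-220\right) 4 = -880$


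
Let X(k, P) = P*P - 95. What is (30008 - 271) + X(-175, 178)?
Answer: 61326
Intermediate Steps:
X(k, P) = -95 + P**2 (X(k, P) = P**2 - 95 = -95 + P**2)
(30008 - 271) + X(-175, 178) = (30008 - 271) + (-95 + 178**2) = 29737 + (-95 + 31684) = 29737 + 31589 = 61326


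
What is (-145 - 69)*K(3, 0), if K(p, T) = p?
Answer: -642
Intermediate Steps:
(-145 - 69)*K(3, 0) = (-145 - 69)*3 = -214*3 = -642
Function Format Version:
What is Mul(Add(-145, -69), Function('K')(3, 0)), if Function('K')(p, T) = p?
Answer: -642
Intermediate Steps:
Mul(Add(-145, -69), Function('K')(3, 0)) = Mul(Add(-145, -69), 3) = Mul(-214, 3) = -642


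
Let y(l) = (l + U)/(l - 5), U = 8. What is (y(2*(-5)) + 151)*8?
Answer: 18136/15 ≈ 1209.1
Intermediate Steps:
y(l) = (8 + l)/(-5 + l) (y(l) = (l + 8)/(l - 5) = (8 + l)/(-5 + l))
(y(2*(-5)) + 151)*8 = ((8 + 2*(-5))/(-5 + 2*(-5)) + 151)*8 = ((8 - 10)/(-5 - 10) + 151)*8 = (-2/(-15) + 151)*8 = (-1/15*(-2) + 151)*8 = (2/15 + 151)*8 = (2267/15)*8 = 18136/15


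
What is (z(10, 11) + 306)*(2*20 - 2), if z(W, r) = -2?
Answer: 11552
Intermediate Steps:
(z(10, 11) + 306)*(2*20 - 2) = (-2 + 306)*(2*20 - 2) = 304*(40 - 2) = 304*38 = 11552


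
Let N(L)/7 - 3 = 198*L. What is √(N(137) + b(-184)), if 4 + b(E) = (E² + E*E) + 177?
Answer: 34*√223 ≈ 507.73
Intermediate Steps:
b(E) = 173 + 2*E² (b(E) = -4 + ((E² + E*E) + 177) = -4 + ((E² + E²) + 177) = -4 + (2*E² + 177) = -4 + (177 + 2*E²) = 173 + 2*E²)
N(L) = 21 + 1386*L (N(L) = 21 + 7*(198*L) = 21 + 1386*L)
√(N(137) + b(-184)) = √((21 + 1386*137) + (173 + 2*(-184)²)) = √((21 + 189882) + (173 + 2*33856)) = √(189903 + (173 + 67712)) = √(189903 + 67885) = √257788 = 34*√223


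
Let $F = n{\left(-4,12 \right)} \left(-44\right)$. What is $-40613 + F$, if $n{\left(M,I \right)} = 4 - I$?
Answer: $-40261$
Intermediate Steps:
$F = 352$ ($F = \left(4 - 12\right) \left(-44\right) = \left(-8\right) \left(-44\right) = 352$)
$-40613 + F = -40613 + 352 = -40261$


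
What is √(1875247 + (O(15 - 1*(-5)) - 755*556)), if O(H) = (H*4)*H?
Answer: √1457067 ≈ 1207.1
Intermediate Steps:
O(H) = 4*H² (O(H) = (4*H)*H = 4*H²)
√(1875247 + (O(15 - 1*(-5)) - 755*556)) = √(1875247 + (4*(15 - 1*(-5))² - 755*556)) = √(1875247 + (4*(15 + 5)² - 419780)) = √(1875247 + (4*20² - 419780)) = √(1875247 + (4*400 - 419780)) = √(1875247 + (1600 - 419780)) = √(1875247 - 418180) = √1457067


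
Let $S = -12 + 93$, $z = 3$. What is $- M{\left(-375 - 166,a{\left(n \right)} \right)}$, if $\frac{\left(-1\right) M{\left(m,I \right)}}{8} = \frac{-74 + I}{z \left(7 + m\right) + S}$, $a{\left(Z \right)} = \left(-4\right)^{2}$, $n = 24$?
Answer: $\frac{464}{1521} \approx 0.30506$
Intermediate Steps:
$a{\left(Z \right)} = 16$
$S = 81$
$M{\left(m,I \right)} = - \frac{8 \left(-74 + I\right)}{102 + 3 m}$ ($M{\left(m,I \right)} = - 8 \frac{-74 + I}{3 \left(7 + m\right) + 81} = - 8 \frac{-74 + I}{\left(21 + 3 m\right) + 81} = - 8 \frac{-74 + I}{102 + 3 m} = - \frac{8 \left(-74 + I\right)}{102 + 3 m}$)
$- M{\left(-375 - 166,a{\left(n \right)} \right)} = - \frac{8 \left(74 - 16\right)}{3 \left(34 - 541\right)} = - \frac{8 \cdot 58}{3 \left(34 - 541\right)} = - \frac{8 \cdot 58}{3 \left(-507\right)} = - \frac{8 \left(-1\right) 58}{3 \cdot 507} = \left(-1\right) \left(- \frac{464}{1521}\right) = \frac{464}{1521}$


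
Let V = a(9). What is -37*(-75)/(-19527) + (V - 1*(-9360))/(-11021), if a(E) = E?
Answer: -71177246/71735689 ≈ -0.99222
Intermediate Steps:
V = 9
-37*(-75)/(-19527) + (V - 1*(-9360))/(-11021) = -37*(-75)/(-19527) + (9 - 1*(-9360))/(-11021) = 2775*(-1/19527) + (9 + 9360)*(-1/11021) = -925/6509 + 9369*(-1/11021) = -925/6509 - 9369/11021 = -71177246/71735689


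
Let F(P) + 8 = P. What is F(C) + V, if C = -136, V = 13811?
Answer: 13667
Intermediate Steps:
F(P) = -8 + P
F(C) + V = (-8 - 136) + 13811 = -144 + 13811 = 13667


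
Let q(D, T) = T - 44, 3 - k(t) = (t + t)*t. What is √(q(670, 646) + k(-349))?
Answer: I*√242997 ≈ 492.95*I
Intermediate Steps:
k(t) = 3 - 2*t² (k(t) = 3 - (t + t)*t = 3 - 2*t*t = 3 - 2*t²)
q(D, T) = -44 + T
√(q(670, 646) + k(-349)) = √((-44 + 646) + (3 - 2*(-349)²)) = √(602 + (3 - 2*121801)) = √(602 + (3 - 243602)) = √(602 - 243599) = √(-242997) = I*√242997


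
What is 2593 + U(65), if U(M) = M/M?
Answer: 2594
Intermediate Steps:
U(M) = 1
2593 + U(65) = 2593 + 1 = 2594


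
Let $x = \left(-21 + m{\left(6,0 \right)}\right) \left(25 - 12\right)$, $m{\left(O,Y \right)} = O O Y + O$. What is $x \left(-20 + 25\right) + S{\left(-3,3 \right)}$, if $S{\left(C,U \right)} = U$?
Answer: $-972$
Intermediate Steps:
$m{\left(O,Y \right)} = O + Y O^{2}$ ($m{\left(O,Y \right)} = O^{2} Y + O = Y O^{2} + O = O + Y O^{2}$)
$x = -195$ ($x = \left(-21 + 6 \left(1 + 6 \cdot 0\right)\right) \left(25 - 12\right) = \left(-21 + 6 \left(1 + 0\right)\right) 13 = \left(-21 + 6 \cdot 1\right) 13 = \left(-21 + 6\right) 13 = \left(-15\right) 13 = -195$)
$x \left(-20 + 25\right) + S{\left(-3,3 \right)} = - 195 \left(-20 + 25\right) + 3 = \left(-195\right) 5 + 3 = -975 + 3 = -972$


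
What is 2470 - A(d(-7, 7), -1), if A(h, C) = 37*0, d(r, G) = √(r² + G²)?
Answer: 2470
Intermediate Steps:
d(r, G) = √(G² + r²)
A(h, C) = 0
2470 - A(d(-7, 7), -1) = 2470 - 1*0 = 2470 + 0 = 2470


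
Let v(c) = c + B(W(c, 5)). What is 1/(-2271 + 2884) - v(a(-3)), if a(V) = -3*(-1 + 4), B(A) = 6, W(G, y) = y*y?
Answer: 1840/613 ≈ 3.0016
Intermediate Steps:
W(G, y) = y**2
a(V) = -9 (a(V) = -3*3 = -9)
v(c) = 6 + c (v(c) = c + 6 = 6 + c)
1/(-2271 + 2884) - v(a(-3)) = 1/(-2271 + 2884) - (6 - 9) = 1/613 - 1*(-3) = 1/613 + 3 = 1840/613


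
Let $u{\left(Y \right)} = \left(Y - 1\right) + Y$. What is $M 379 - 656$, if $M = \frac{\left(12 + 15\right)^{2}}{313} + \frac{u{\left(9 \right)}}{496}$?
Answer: $\frac{37214307}{155248} \approx 239.71$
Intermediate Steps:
$u{\left(Y \right)} = -1 + 2 Y$ ($u{\left(Y \right)} = \left(-1 + Y\right) + Y = -1 + 2 Y$)
$M = \frac{366905}{155248}$ ($M = \frac{\left(12 + 15\right)^{2}}{313} + \frac{-1 + 2 \cdot 9}{496} = 27^{2} \cdot \frac{1}{313} + \left(-1 + 18\right) \frac{1}{496} = 729 \cdot \frac{1}{313} + 17 \cdot \frac{1}{496} = \frac{729}{313} + \frac{17}{496} = \frac{366905}{155248} \approx 2.3633$)
$M 379 - 656 = \frac{366905}{155248} \cdot 379 - 656 = \frac{139056995}{155248} + \left(-750 + 94\right) = \frac{139056995}{155248} - 656 = \frac{37214307}{155248}$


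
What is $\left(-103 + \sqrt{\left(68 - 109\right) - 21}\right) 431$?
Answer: $-44393 + 431 i \sqrt{62} \approx -44393.0 + 3393.7 i$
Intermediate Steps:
$\left(-103 + \sqrt{\left(68 - 109\right) - 21}\right) 431 = \left(-103 + \sqrt{-41 - 21}\right) 431 = \left(-103 + \sqrt{-62}\right) 431 = \left(-103 + i \sqrt{62}\right) 431 = -44393 + 431 i \sqrt{62}$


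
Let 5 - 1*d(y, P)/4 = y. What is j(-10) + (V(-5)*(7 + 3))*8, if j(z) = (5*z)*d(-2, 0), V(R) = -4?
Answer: -1720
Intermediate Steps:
d(y, P) = 20 - 4*y
j(z) = 140*z (j(z) = (5*z)*(20 - 4*(-2)) = (5*z)*(20 + 8) = (5*z)*28 = 140*z)
j(-10) + (V(-5)*(7 + 3))*8 = 140*(-10) - 4*(7 + 3)*8 = -1400 - 4*10*8 = -1400 - 40*8 = -1400 - 320 = -1720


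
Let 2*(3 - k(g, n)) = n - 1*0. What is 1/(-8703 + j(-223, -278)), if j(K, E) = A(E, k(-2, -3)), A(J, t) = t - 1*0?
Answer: -2/17397 ≈ -0.00011496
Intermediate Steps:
k(g, n) = 3 - n/2 (k(g, n) = 3 - (n - 1*0)/2 = 3 - (n + 0)/2 = 3 - n/2)
A(J, t) = t (A(J, t) = t + 0 = t)
j(K, E) = 9/2 (j(K, E) = 3 - ½*(-3) = 3 + 3/2 = 9/2)
1/(-8703 + j(-223, -278)) = 1/(-8703 + 9/2) = 1/(-17397/2) = -2/17397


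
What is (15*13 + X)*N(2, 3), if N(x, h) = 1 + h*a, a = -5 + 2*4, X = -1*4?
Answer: 1910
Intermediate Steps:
X = -4
a = 3 (a = -5 + 8 = 3)
N(x, h) = 1 + 3*h (N(x, h) = 1 + h*3 = 1 + 3*h)
(15*13 + X)*N(2, 3) = (15*13 - 4)*(1 + 3*3) = (195 - 4)*(1 + 9) = 191*10 = 1910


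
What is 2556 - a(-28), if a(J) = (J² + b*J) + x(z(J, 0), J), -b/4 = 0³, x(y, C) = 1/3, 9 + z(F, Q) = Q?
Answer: 5315/3 ≈ 1771.7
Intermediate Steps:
z(F, Q) = -9 + Q
x(y, C) = ⅓ (x(y, C) = 1*(⅓) = ⅓)
b = 0 (b = -4*0³ = -4*0 = 0)
a(J) = ⅓ + J² (a(J) = (J² + 0*J) + ⅓ = (J² + 0) + ⅓ = J² + ⅓ = ⅓ + J²)
2556 - a(-28) = 2556 - (⅓ + (-28)²) = 2556 - (⅓ + 784) = 2556 - 1*2353/3 = 2556 - 2353/3 = 5315/3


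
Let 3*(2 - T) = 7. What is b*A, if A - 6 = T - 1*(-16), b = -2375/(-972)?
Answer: 154375/2916 ≈ 52.941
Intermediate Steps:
T = -⅓ (T = 2 - ⅓*7 = 2 - 7/3 = -⅓ ≈ -0.33333)
b = 2375/972 (b = -2375*(-1/972) = 2375/972 ≈ 2.4434)
A = 65/3 (A = 6 + (-⅓ - 1*(-16)) = 6 + (-⅓ + 16) = 6 + 47/3 = 65/3 ≈ 21.667)
b*A = (2375/972)*(65/3) = 154375/2916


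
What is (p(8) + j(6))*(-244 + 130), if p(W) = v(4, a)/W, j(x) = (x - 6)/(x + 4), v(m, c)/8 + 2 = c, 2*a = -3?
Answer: 399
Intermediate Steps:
a = -3/2 (a = (1/2)*(-3) = -3/2 ≈ -1.5000)
v(m, c) = -16 + 8*c
j(x) = (-6 + x)/(4 + x)
p(W) = -28/W (p(W) = (-16 + 8*(-3/2))/W = (-16 - 12)/W = -28/W)
(p(8) + j(6))*(-244 + 130) = (-28/8 + (-6 + 6)/(4 + 6))*(-244 + 130) = (-28*1/8 + 0/10)*(-114) = (-7/2 + (1/10)*0)*(-114) = (-7/2 + 0)*(-114) = -7/2*(-114) = 399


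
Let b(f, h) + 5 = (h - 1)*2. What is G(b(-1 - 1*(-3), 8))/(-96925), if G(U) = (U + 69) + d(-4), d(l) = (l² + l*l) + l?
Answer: -106/96925 ≈ -0.0010936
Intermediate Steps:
b(f, h) = -7 + 2*h (b(f, h) = -5 + (h - 1)*2 = -5 + (-1 + h)*2 = -5 + (-2 + 2*h) = -7 + 2*h)
d(l) = l + 2*l² (d(l) = (l² + l²) + l = 2*l² + l = l + 2*l²)
G(U) = 97 + U (G(U) = (U + 69) - 4*(1 + 2*(-4)) = (69 + U) - 4*(1 - 8) = (69 + U) - 4*(-7) = (69 + U) + 28 = 97 + U)
G(b(-1 - 1*(-3), 8))/(-96925) = (97 + (-7 + 2*8))/(-96925) = (97 + (-7 + 16))*(-1/96925) = (97 + 9)*(-1/96925) = 106*(-1/96925) = -106/96925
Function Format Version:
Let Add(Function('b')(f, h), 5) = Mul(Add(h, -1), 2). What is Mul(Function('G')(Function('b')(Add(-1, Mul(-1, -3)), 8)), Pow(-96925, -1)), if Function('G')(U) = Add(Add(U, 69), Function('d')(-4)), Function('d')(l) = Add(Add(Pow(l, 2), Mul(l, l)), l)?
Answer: Rational(-106, 96925) ≈ -0.0010936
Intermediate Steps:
Function('b')(f, h) = Add(-7, Mul(2, h)) (Function('b')(f, h) = Add(-5, Mul(Add(h, -1), 2)) = Add(-5, Mul(Add(-1, h), 2)) = Add(-5, Add(-2, Mul(2, h))) = Add(-7, Mul(2, h)))
Function('d')(l) = Add(l, Mul(2, Pow(l, 2))) (Function('d')(l) = Add(Add(Pow(l, 2), Pow(l, 2)), l) = Add(Mul(2, Pow(l, 2)), l) = Add(l, Mul(2, Pow(l, 2))))
Function('G')(U) = Add(97, U) (Function('G')(U) = Add(Add(U, 69), Mul(-4, Add(1, Mul(2, -4)))) = Add(Add(69, U), Mul(-4, Add(1, -8))) = Add(Add(69, U), Mul(-4, -7)) = Add(Add(69, U), 28) = Add(97, U))
Mul(Function('G')(Function('b')(Add(-1, Mul(-1, -3)), 8)), Pow(-96925, -1)) = Mul(Add(97, Add(-7, Mul(2, 8))), Pow(-96925, -1)) = Mul(Add(97, Add(-7, 16)), Rational(-1, 96925)) = Mul(Add(97, 9), Rational(-1, 96925)) = Mul(106, Rational(-1, 96925)) = Rational(-106, 96925)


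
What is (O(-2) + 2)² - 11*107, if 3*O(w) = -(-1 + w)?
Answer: -1168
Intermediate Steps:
O(w) = ⅓ - w/3 (O(w) = (-(-1 + w))/3 = (1 - w)/3 = ⅓ - w/3)
(O(-2) + 2)² - 11*107 = ((⅓ - ⅓*(-2)) + 2)² - 11*107 = ((⅓ + ⅔) + 2)² - 1177 = (1 + 2)² - 1177 = 3² - 1177 = 9 - 1177 = -1168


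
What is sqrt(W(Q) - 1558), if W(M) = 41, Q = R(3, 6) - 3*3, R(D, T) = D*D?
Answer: I*sqrt(1517) ≈ 38.949*I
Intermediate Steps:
R(D, T) = D**2
Q = 0 (Q = 3**2 - 3*3 = 9 - 9 = 0)
sqrt(W(Q) - 1558) = sqrt(41 - 1558) = sqrt(-1517) = I*sqrt(1517)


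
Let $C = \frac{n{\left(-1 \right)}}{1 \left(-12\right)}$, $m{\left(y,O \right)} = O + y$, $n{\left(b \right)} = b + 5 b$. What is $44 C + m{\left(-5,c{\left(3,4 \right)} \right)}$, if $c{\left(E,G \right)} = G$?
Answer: $21$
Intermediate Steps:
$n{\left(b \right)} = 6 b$
$C = \frac{1}{2}$ ($C = \frac{6 \left(-1\right)}{1 \left(-12\right)} = - \frac{6}{-12} = \left(-6\right) \left(- \frac{1}{12}\right) = \frac{1}{2} \approx 0.5$)
$44 C + m{\left(-5,c{\left(3,4 \right)} \right)} = 44 \cdot \frac{1}{2} + \left(4 - 5\right) = 22 - 1 = 21$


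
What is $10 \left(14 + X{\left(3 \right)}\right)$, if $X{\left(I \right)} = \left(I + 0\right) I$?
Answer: $230$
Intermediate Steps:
$X{\left(I \right)} = I^{2}$ ($X{\left(I \right)} = I I = I^{2}$)
$10 \left(14 + X{\left(3 \right)}\right) = 10 \left(14 + 3^{2}\right) = 10 \left(14 + 9\right) = 10 \cdot 23 = 230$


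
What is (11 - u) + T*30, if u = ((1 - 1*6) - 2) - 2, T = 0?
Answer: 20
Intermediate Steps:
u = -9 (u = ((1 - 6) - 2) - 2 = (-5 - 2) - 2 = -7 - 2 = -9)
(11 - u) + T*30 = (11 - 1*(-9)) + 0*30 = (11 + 9) + 0 = 20 + 0 = 20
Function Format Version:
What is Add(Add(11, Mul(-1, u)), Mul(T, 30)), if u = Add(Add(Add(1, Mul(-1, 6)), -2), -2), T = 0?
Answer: 20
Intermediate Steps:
u = -9 (u = Add(Add(Add(1, -6), -2), -2) = Add(Add(-5, -2), -2) = Add(-7, -2) = -9)
Add(Add(11, Mul(-1, u)), Mul(T, 30)) = Add(Add(11, Mul(-1, -9)), Mul(0, 30)) = Add(Add(11, 9), 0) = Add(20, 0) = 20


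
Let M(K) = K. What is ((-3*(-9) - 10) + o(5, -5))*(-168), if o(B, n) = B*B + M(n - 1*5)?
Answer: -5376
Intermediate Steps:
o(B, n) = -5 + n + B**2 (o(B, n) = B*B + (n - 1*5) = B**2 + (n - 5) = B**2 + (-5 + n) = -5 + n + B**2)
((-3*(-9) - 10) + o(5, -5))*(-168) = ((-3*(-9) - 10) + (-5 - 5 + 5**2))*(-168) = ((27 - 10) + (-5 - 5 + 25))*(-168) = (17 + 15)*(-168) = 32*(-168) = -5376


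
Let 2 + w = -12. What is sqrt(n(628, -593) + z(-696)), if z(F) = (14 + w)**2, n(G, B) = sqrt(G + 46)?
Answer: 674**(1/4) ≈ 5.0952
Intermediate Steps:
n(G, B) = sqrt(46 + G)
w = -14 (w = -2 - 12 = -14)
z(F) = 0 (z(F) = (14 - 14)**2 = 0**2 = 0)
sqrt(n(628, -593) + z(-696)) = sqrt(sqrt(46 + 628) + 0) = sqrt(sqrt(674) + 0) = sqrt(sqrt(674)) = 674**(1/4)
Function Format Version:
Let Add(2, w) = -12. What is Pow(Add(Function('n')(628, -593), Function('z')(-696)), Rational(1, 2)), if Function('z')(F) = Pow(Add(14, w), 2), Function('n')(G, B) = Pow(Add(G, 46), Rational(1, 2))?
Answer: Pow(674, Rational(1, 4)) ≈ 5.0952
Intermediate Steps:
Function('n')(G, B) = Pow(Add(46, G), Rational(1, 2))
w = -14 (w = Add(-2, -12) = -14)
Function('z')(F) = 0 (Function('z')(F) = Pow(Add(14, -14), 2) = Pow(0, 2) = 0)
Pow(Add(Function('n')(628, -593), Function('z')(-696)), Rational(1, 2)) = Pow(Add(Pow(Add(46, 628), Rational(1, 2)), 0), Rational(1, 2)) = Pow(Add(Pow(674, Rational(1, 2)), 0), Rational(1, 2)) = Pow(Pow(674, Rational(1, 2)), Rational(1, 2)) = Pow(674, Rational(1, 4))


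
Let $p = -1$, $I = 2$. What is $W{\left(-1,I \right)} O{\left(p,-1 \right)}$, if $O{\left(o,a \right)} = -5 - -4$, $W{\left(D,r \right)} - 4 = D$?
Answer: $-3$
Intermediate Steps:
$W{\left(D,r \right)} = 4 + D$
$O{\left(o,a \right)} = -1$ ($O{\left(o,a \right)} = -5 + 4 = -1$)
$W{\left(-1,I \right)} O{\left(p,-1 \right)} = \left(4 - 1\right) \left(-1\right) = 3 \left(-1\right) = -3$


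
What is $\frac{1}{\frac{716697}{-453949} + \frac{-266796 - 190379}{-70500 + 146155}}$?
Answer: $- \frac{6868702319}{52351169122} \approx -0.1312$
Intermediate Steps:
$\frac{1}{\frac{716697}{-453949} + \frac{-266796 - 190379}{-70500 + 146155}} = \frac{1}{716697 \left(- \frac{1}{453949}\right) - \frac{457175}{75655}} = \frac{1}{- \frac{716697}{453949} - \frac{91435}{15131}} = \frac{1}{- \frac{52351169122}{6868702319}} = - \frac{6868702319}{52351169122}$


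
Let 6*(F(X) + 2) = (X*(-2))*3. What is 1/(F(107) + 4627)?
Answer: 1/4518 ≈ 0.00022134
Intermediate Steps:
F(X) = -2 - X (F(X) = -2 + ((X*(-2))*3)/6 = -2 + (-2*X*3)/6 = -2 + (-6*X)/6 = -2 - X)
1/(F(107) + 4627) = 1/((-2 - 1*107) + 4627) = 1/((-2 - 107) + 4627) = 1/(-109 + 4627) = 1/4518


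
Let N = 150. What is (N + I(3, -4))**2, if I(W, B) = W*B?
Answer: 19044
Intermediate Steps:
I(W, B) = B*W
(N + I(3, -4))**2 = (150 - 4*3)**2 = (150 - 12)**2 = 138**2 = 19044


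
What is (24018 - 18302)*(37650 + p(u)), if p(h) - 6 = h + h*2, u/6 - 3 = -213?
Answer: 193635216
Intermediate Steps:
u = -1260 (u = 18 + 6*(-213) = 18 - 1278 = -1260)
p(h) = 6 + 3*h (p(h) = 6 + (h + h*2) = 6 + (h + 2*h) = 6 + 3*h)
(24018 - 18302)*(37650 + p(u)) = (24018 - 18302)*(37650 + (6 + 3*(-1260))) = 5716*(37650 + (6 - 3780)) = 5716*(37650 - 3774) = 5716*33876 = 193635216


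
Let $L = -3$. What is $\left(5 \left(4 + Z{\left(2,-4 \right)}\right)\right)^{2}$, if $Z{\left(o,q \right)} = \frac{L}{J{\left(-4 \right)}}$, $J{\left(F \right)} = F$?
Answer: $\frac{9025}{16} \approx 564.06$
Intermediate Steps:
$Z{\left(o,q \right)} = \frac{3}{4}$ ($Z{\left(o,q \right)} = - \frac{3}{-4} = \left(-3\right) \left(- \frac{1}{4}\right) = \frac{3}{4}$)
$\left(5 \left(4 + Z{\left(2,-4 \right)}\right)\right)^{2} = \left(5 \left(4 + \frac{3}{4}\right)\right)^{2} = \left(5 \cdot \frac{19}{4}\right)^{2} = \left(\frac{95}{4}\right)^{2} = \frac{9025}{16}$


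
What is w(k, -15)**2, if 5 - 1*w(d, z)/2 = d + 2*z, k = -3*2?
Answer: 6724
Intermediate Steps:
k = -6
w(d, z) = 10 - 4*z - 2*d (w(d, z) = 10 - 2*(d + 2*z) = 10 + (-4*z - 2*d) = 10 - 4*z - 2*d)
w(k, -15)**2 = (10 - 4*(-15) - 2*(-6))**2 = (10 + 60 + 12)**2 = 82**2 = 6724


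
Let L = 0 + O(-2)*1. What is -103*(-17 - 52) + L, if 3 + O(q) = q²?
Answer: 7108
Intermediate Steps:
O(q) = -3 + q²
L = 1 (L = 0 + (-3 + (-2)²)*1 = 0 + (-3 + 4)*1 = 0 + 1*1 = 0 + 1 = 1)
-103*(-17 - 52) + L = -103*(-17 - 52) + 1 = -103*(-69) + 1 = 7107 + 1 = 7108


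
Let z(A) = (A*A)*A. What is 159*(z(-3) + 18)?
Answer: -1431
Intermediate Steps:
z(A) = A**3 (z(A) = A**2*A = A**3)
159*(z(-3) + 18) = 159*((-3)**3 + 18) = 159*(-27 + 18) = 159*(-9) = -1431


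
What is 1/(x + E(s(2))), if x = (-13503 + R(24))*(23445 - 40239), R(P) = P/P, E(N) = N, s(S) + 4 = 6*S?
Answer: 1/226752596 ≈ 4.4101e-9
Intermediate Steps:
s(S) = -4 + 6*S
R(P) = 1
x = 226752588 (x = (-13503 + 1)*(23445 - 40239) = -13502*(-16794) = 226752588)
1/(x + E(s(2))) = 1/(226752588 + (-4 + 6*2)) = 1/(226752588 + (-4 + 12)) = 1/(226752588 + 8) = 1/226752596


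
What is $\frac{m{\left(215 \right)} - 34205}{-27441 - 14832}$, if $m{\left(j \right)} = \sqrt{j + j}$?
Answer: $\frac{34205}{42273} - \frac{\sqrt{430}}{42273} \approx 0.80865$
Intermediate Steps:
$m{\left(j \right)} = \sqrt{2} \sqrt{j}$ ($m{\left(j \right)} = \sqrt{2 j} = \sqrt{2} \sqrt{j}$)
$\frac{m{\left(215 \right)} - 34205}{-27441 - 14832} = \frac{\sqrt{2} \sqrt{215} - 34205}{-27441 - 14832} = \frac{\sqrt{430} - 34205}{-42273} = \left(-34205 + \sqrt{430}\right) \left(- \frac{1}{42273}\right) = \frac{34205}{42273} - \frac{\sqrt{430}}{42273}$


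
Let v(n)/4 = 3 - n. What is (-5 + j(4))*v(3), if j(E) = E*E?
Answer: 0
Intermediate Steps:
j(E) = E²
v(n) = 12 - 4*n (v(n) = 4*(3 - n) = 12 - 4*n)
(-5 + j(4))*v(3) = (-5 + 4²)*(12 - 4*3) = (-5 + 16)*(12 - 12) = 11*0 = 0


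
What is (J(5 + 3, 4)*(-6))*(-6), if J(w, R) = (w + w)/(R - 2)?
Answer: 288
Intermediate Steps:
J(w, R) = 2*w/(-2 + R) (J(w, R) = (2*w)/(-2 + R) = 2*w/(-2 + R))
(J(5 + 3, 4)*(-6))*(-6) = ((2*(5 + 3)/(-2 + 4))*(-6))*(-6) = ((2*8/2)*(-6))*(-6) = ((2*8*(½))*(-6))*(-6) = (8*(-6))*(-6) = -48*(-6) = 288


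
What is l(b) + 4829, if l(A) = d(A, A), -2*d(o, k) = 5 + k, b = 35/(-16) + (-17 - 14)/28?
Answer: 1081505/224 ≈ 4828.1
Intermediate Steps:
b = -369/112 (b = 35*(-1/16) - 31*1/28 = -35/16 - 31/28 = -369/112 ≈ -3.2946)
d(o, k) = -5/2 - k/2 (d(o, k) = -(5 + k)/2 = -5/2 - k/2)
l(A) = -5/2 - A/2
l(b) + 4829 = (-5/2 - 1/2*(-369/112)) + 4829 = (-5/2 + 369/224) + 4829 = -191/224 + 4829 = 1081505/224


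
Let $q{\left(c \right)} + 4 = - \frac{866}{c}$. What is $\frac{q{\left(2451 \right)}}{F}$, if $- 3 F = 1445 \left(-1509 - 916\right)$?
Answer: $- \frac{22}{5902825} \approx -3.727 \cdot 10^{-6}$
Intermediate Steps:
$q{\left(c \right)} = -4 - \frac{866}{c}$
$F = \frac{3504125}{3}$ ($F = - \frac{1445 \left(-1509 - 916\right)}{3} = - \frac{1445 \left(-2425\right)}{3} = \left(- \frac{1}{3}\right) \left(-3504125\right) = \frac{3504125}{3} \approx 1.168 \cdot 10^{6}$)
$\frac{q{\left(2451 \right)}}{F} = \frac{-4 - \frac{866}{2451}}{\frac{3504125}{3}} = \left(-4 - \frac{866}{2451}\right) \frac{3}{3504125} = \left(- \frac{10670}{2451}\right) \frac{3}{3504125} = - \frac{22}{5902825}$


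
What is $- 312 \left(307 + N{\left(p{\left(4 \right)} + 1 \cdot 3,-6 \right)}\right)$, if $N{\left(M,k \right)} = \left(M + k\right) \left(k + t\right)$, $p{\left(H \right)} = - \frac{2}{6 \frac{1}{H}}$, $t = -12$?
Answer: $-120120$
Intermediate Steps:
$p{\left(H \right)} = - \frac{H}{3}$ ($p{\left(H \right)} = - 2 \frac{H}{6} = - \frac{H}{3}$)
$N{\left(M,k \right)} = \left(-12 + k\right) \left(M + k\right)$ ($N{\left(M,k \right)} = \left(M + k\right) \left(k - 12\right) = \left(M + k\right) \left(-12 + k\right) = \left(-12 + k\right) \left(M + k\right)$)
$- 312 \left(307 + N{\left(p{\left(4 \right)} + 1 \cdot 3,-6 \right)}\right) = - 312 \left(307 + \left(\left(-6\right)^{2} - 12 \left(\left(- \frac{1}{3}\right) 4 + 1 \cdot 3\right) - -72 + \left(\left(- \frac{1}{3}\right) 4 + 1 \cdot 3\right) \left(-6\right)\right)\right) = - 312 \left(307 + \left(36 - 12 \left(- \frac{4}{3} + 3\right) + 72 + \left(- \frac{4}{3} + 3\right) \left(-6\right)\right)\right) = - 312 \left(307 + \left(36 - 20 + 72 + \frac{5}{3} \left(-6\right)\right)\right) = - 312 \left(307 + \left(36 - 20 + 72 - 10\right)\right) = - 312 \left(307 + 78\right) = \left(-312\right) 385 = -120120$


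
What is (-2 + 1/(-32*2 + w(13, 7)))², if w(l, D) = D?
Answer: 13225/3249 ≈ 4.0705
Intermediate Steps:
(-2 + 1/(-32*2 + w(13, 7)))² = (-2 + 1/(-32*2 + 7))² = (-2 + 1/(-64 + 7))² = (-2 + 1/(-57))² = (-2 - 1/57)² = (-115/57)² = 13225/3249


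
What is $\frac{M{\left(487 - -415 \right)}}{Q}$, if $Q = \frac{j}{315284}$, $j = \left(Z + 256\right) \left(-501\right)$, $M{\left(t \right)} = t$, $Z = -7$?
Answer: $- \frac{284386168}{124749} \approx -2279.7$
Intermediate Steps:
$j = -124749$ ($j = \left(-7 + 256\right) \left(-501\right) = 249 \left(-501\right) = -124749$)
$Q = - \frac{124749}{315284} \approx -0.39567$
$\frac{M{\left(487 - -415 \right)}}{Q} = \frac{487 - -415}{- \frac{124749}{315284}} = \left(487 + 415\right) \left(- \frac{315284}{124749}\right) = 902 \left(- \frac{315284}{124749}\right) = - \frac{284386168}{124749}$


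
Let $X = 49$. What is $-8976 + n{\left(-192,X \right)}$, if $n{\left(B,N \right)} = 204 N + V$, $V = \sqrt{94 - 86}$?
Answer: $1020 + 2 \sqrt{2} \approx 1022.8$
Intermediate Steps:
$V = 2 \sqrt{2}$ ($V = \sqrt{8} = 2 \sqrt{2} \approx 2.8284$)
$n{\left(B,N \right)} = 2 \sqrt{2} + 204 N$ ($n{\left(B,N \right)} = 204 N + 2 \sqrt{2} = 2 \sqrt{2} + 204 N$)
$-8976 + n{\left(-192,X \right)} = -8976 + \left(2 \sqrt{2} + 204 \cdot 49\right) = -8976 + \left(2 \sqrt{2} + 9996\right) = -8976 + \left(9996 + 2 \sqrt{2}\right) = 1020 + 2 \sqrt{2}$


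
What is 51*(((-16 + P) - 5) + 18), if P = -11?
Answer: -714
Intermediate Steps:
51*(((-16 + P) - 5) + 18) = 51*(((-16 - 11) - 5) + 18) = 51*((-27 - 5) + 18) = 51*(-32 + 18) = 51*(-14) = -714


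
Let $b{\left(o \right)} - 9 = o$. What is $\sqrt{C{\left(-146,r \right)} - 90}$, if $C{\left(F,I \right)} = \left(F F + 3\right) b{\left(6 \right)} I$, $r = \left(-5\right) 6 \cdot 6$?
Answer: $3 i \sqrt{6395710} \approx 7586.9 i$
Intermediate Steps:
$r = -180$ ($r = \left(-30\right) 6 = -180$)
$b{\left(o \right)} = 9 + o$
$C{\left(F,I \right)} = I \left(45 + 15 F^{2}\right)$ ($C{\left(F,I \right)} = \left(F F + 3\right) \left(9 + 6\right) I = \left(F^{2} + 3\right) 15 I = \left(3 + F^{2}\right) 15 I = \left(45 + 15 F^{2}\right) I = I \left(45 + 15 F^{2}\right)$)
$\sqrt{C{\left(-146,r \right)} - 90} = \sqrt{15 \left(-180\right) \left(3 + \left(-146\right)^{2}\right) - 90} = \sqrt{15 \left(-180\right) \left(3 + 21316\right) - 90} = \sqrt{15 \left(-180\right) 21319 - 90} = \sqrt{-57561300 - 90} = \sqrt{-57561390} = 3 i \sqrt{6395710}$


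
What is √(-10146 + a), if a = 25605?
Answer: √15459 ≈ 124.33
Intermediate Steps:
√(-10146 + a) = √(-10146 + 25605) = √15459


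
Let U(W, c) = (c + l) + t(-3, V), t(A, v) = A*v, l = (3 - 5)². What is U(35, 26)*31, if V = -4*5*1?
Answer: 2790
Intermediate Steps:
V = -20 (V = -20*1 = -20)
l = 4 (l = (-2)² = 4)
U(W, c) = 64 + c (U(W, c) = (c + 4) - 3*(-20) = (4 + c) + 60 = 64 + c)
U(35, 26)*31 = (64 + 26)*31 = 90*31 = 2790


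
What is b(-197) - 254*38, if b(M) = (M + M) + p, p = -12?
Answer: -10058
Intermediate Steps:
b(M) = -12 + 2*M (b(M) = (M + M) - 12 = 2*M - 12 = -12 + 2*M)
b(-197) - 254*38 = (-12 + 2*(-197)) - 254*38 = (-12 - 394) - 9652 = -406 - 9652 = -10058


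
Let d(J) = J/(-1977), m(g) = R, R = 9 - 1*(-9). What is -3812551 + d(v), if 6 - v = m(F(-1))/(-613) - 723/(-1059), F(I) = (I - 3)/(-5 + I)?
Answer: -1631013333573158/427801053 ≈ -3.8126e+6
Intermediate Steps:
F(I) = (-3 + I)/(-5 + I)
R = 18 (R = 9 + 9 = 18)
m(g) = 18
v = 1156955/216389 (v = 6 - (18/(-613) - 723/(-1059)) = 6 - (18*(-1/613) - 723*(-1/1059)) = 6 - (-18/613 + 241/353) = 6 - 1*141379/216389 = 6 - 141379/216389 = 1156955/216389 ≈ 5.3466)
d(J) = -J/1977 (d(J) = J*(-1/1977) = -J/1977)
-3812551 + d(v) = -3812551 - 1/1977*1156955/216389 = -3812551 - 1156955/427801053 = -1631013333573158/427801053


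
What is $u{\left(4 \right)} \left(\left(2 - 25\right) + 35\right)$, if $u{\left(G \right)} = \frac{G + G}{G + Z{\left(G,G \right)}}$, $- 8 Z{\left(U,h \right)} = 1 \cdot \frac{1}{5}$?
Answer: $\frac{1280}{53} \approx 24.151$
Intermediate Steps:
$Z{\left(U,h \right)} = - \frac{1}{40}$ ($Z{\left(U,h \right)} = - \frac{1 \cdot \frac{1}{5}}{8} = \left(- \frac{1}{8}\right) \frac{1}{5} = - \frac{1}{40}$)
$u{\left(G \right)} = \frac{2 G}{- \frac{1}{40} + G}$ ($u{\left(G \right)} = \frac{G + G}{G - \frac{1}{40}} = \frac{2 G}{- \frac{1}{40} + G}$)
$u{\left(4 \right)} \left(\left(2 - 25\right) + 35\right) = 80 \cdot 4 \frac{1}{-1 + 40 \cdot 4} \left(\left(2 - 25\right) + 35\right) = 80 \cdot 4 \frac{1}{-1 + 160} \left(-23 + 35\right) = 80 \cdot 4 \cdot \frac{1}{159} \cdot 12 = \frac{320}{159} \cdot 12 = \frac{1280}{53}$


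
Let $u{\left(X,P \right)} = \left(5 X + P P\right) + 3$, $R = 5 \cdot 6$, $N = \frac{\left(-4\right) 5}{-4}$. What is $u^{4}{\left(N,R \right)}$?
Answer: $741637881856$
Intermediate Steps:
$N = 5$ ($N = \left(-20\right) \left(- \frac{1}{4}\right) = 5$)
$R = 30$
$u{\left(X,P \right)} = 3 + P^{2} + 5 X$ ($u{\left(X,P \right)} = \left(5 X + P^{2}\right) + 3 = \left(P^{2} + 5 X\right) + 3 = 3 + P^{2} + 5 X$)
$u^{4}{\left(N,R \right)} = \left(3 + 30^{2} + 5 \cdot 5\right)^{4} = \left(3 + 900 + 25\right)^{4} = 928^{4} = 741637881856$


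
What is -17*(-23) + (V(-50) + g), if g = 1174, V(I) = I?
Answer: 1515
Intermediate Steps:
-17*(-23) + (V(-50) + g) = -17*(-23) + (-50 + 1174) = 391 + 1124 = 1515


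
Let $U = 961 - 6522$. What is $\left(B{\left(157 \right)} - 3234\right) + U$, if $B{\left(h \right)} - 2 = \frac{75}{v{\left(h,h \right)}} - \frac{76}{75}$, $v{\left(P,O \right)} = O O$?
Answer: $- \frac{16257266974}{1848675} \approx -8794.0$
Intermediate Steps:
$v{\left(P,O \right)} = O^{2}$
$B{\left(h \right)} = \frac{74}{75} + \frac{75}{h^{2}}$ ($B{\left(h \right)} = 2 + \left(\frac{75}{h^{2}} - \frac{76}{75}\right) = 2 - \left(\frac{76}{75} - \frac{75}{h^{2}}\right) = \frac{74}{75} + \frac{75}{h^{2}}$)
$U = -5561$
$\left(B{\left(157 \right)} - 3234\right) + U = \left(\left(\frac{74}{75} + \frac{75}{24649}\right) - 3234\right) - 5561 = \left(\frac{1829651}{1848675} - 3234\right) - 5561 = - \frac{5976785299}{1848675} - 5561 = - \frac{16257266974}{1848675}$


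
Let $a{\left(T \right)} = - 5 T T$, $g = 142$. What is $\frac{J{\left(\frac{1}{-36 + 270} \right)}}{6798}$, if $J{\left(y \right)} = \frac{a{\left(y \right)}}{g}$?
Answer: $- \frac{5}{52856842896} \approx -9.4595 \cdot 10^{-11}$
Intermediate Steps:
$a{\left(T \right)} = - 5 T^{2}$
$J{\left(y \right)} = - \frac{5 y^{2}}{142}$ ($J{\left(y \right)} = \frac{\left(-5\right) y^{2}}{142} = - 5 y^{2} \cdot \frac{1}{142} = - \frac{5 y^{2}}{142}$)
$\frac{J{\left(\frac{1}{-36 + 270} \right)}}{6798} = \frac{\left(- \frac{5}{142}\right) \left(\frac{1}{-36 + 270}\right)^{2}}{6798} = - \frac{5 \left(\frac{1}{234}\right)^{2}}{142} \cdot \frac{1}{6798} = - \frac{5}{142 \cdot 54756} \cdot \frac{1}{6798} = \left(- \frac{5}{142}\right) \frac{1}{54756} \cdot \frac{1}{6798} = \left(- \frac{5}{7775352}\right) \frac{1}{6798} = - \frac{5}{52856842896}$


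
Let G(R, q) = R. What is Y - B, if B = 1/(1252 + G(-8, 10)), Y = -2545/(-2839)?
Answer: 3163141/3531716 ≈ 0.89564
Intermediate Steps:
Y = 2545/2839 (Y = -2545*(-1/2839) = 2545/2839 ≈ 0.89644)
B = 1/1244 (B = 1/(1252 - 8) = 1/1244 ≈ 0.00080386)
Y - B = 2545/2839 - 1*1/1244 = 2545/2839 - 1/1244 = 3163141/3531716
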